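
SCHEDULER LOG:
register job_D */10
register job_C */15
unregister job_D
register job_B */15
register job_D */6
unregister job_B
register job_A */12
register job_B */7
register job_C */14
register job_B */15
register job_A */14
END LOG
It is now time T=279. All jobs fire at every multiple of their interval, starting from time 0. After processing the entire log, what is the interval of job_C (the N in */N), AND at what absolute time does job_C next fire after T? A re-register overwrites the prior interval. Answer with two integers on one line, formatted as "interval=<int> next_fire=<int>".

Answer: interval=14 next_fire=280

Derivation:
Op 1: register job_D */10 -> active={job_D:*/10}
Op 2: register job_C */15 -> active={job_C:*/15, job_D:*/10}
Op 3: unregister job_D -> active={job_C:*/15}
Op 4: register job_B */15 -> active={job_B:*/15, job_C:*/15}
Op 5: register job_D */6 -> active={job_B:*/15, job_C:*/15, job_D:*/6}
Op 6: unregister job_B -> active={job_C:*/15, job_D:*/6}
Op 7: register job_A */12 -> active={job_A:*/12, job_C:*/15, job_D:*/6}
Op 8: register job_B */7 -> active={job_A:*/12, job_B:*/7, job_C:*/15, job_D:*/6}
Op 9: register job_C */14 -> active={job_A:*/12, job_B:*/7, job_C:*/14, job_D:*/6}
Op 10: register job_B */15 -> active={job_A:*/12, job_B:*/15, job_C:*/14, job_D:*/6}
Op 11: register job_A */14 -> active={job_A:*/14, job_B:*/15, job_C:*/14, job_D:*/6}
Final interval of job_C = 14
Next fire of job_C after T=279: (279//14+1)*14 = 280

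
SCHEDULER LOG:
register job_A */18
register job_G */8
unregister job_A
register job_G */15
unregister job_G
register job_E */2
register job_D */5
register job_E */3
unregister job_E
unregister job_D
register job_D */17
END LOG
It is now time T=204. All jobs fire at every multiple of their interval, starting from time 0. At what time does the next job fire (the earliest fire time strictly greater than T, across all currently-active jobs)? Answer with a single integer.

Op 1: register job_A */18 -> active={job_A:*/18}
Op 2: register job_G */8 -> active={job_A:*/18, job_G:*/8}
Op 3: unregister job_A -> active={job_G:*/8}
Op 4: register job_G */15 -> active={job_G:*/15}
Op 5: unregister job_G -> active={}
Op 6: register job_E */2 -> active={job_E:*/2}
Op 7: register job_D */5 -> active={job_D:*/5, job_E:*/2}
Op 8: register job_E */3 -> active={job_D:*/5, job_E:*/3}
Op 9: unregister job_E -> active={job_D:*/5}
Op 10: unregister job_D -> active={}
Op 11: register job_D */17 -> active={job_D:*/17}
  job_D: interval 17, next fire after T=204 is 221
Earliest fire time = 221 (job job_D)

Answer: 221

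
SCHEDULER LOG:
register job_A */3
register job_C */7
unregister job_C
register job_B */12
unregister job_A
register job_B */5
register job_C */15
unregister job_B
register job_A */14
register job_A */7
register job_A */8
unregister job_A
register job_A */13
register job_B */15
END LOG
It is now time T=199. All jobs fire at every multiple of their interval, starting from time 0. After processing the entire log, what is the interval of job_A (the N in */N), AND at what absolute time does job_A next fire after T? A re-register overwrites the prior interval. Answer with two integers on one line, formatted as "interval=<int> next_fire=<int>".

Answer: interval=13 next_fire=208

Derivation:
Op 1: register job_A */3 -> active={job_A:*/3}
Op 2: register job_C */7 -> active={job_A:*/3, job_C:*/7}
Op 3: unregister job_C -> active={job_A:*/3}
Op 4: register job_B */12 -> active={job_A:*/3, job_B:*/12}
Op 5: unregister job_A -> active={job_B:*/12}
Op 6: register job_B */5 -> active={job_B:*/5}
Op 7: register job_C */15 -> active={job_B:*/5, job_C:*/15}
Op 8: unregister job_B -> active={job_C:*/15}
Op 9: register job_A */14 -> active={job_A:*/14, job_C:*/15}
Op 10: register job_A */7 -> active={job_A:*/7, job_C:*/15}
Op 11: register job_A */8 -> active={job_A:*/8, job_C:*/15}
Op 12: unregister job_A -> active={job_C:*/15}
Op 13: register job_A */13 -> active={job_A:*/13, job_C:*/15}
Op 14: register job_B */15 -> active={job_A:*/13, job_B:*/15, job_C:*/15}
Final interval of job_A = 13
Next fire of job_A after T=199: (199//13+1)*13 = 208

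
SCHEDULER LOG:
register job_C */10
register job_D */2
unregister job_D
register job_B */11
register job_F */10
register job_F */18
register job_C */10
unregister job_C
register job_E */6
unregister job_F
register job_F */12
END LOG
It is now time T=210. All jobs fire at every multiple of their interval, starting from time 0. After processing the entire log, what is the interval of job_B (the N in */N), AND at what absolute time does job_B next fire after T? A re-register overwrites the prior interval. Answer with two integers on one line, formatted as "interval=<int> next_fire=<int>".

Op 1: register job_C */10 -> active={job_C:*/10}
Op 2: register job_D */2 -> active={job_C:*/10, job_D:*/2}
Op 3: unregister job_D -> active={job_C:*/10}
Op 4: register job_B */11 -> active={job_B:*/11, job_C:*/10}
Op 5: register job_F */10 -> active={job_B:*/11, job_C:*/10, job_F:*/10}
Op 6: register job_F */18 -> active={job_B:*/11, job_C:*/10, job_F:*/18}
Op 7: register job_C */10 -> active={job_B:*/11, job_C:*/10, job_F:*/18}
Op 8: unregister job_C -> active={job_B:*/11, job_F:*/18}
Op 9: register job_E */6 -> active={job_B:*/11, job_E:*/6, job_F:*/18}
Op 10: unregister job_F -> active={job_B:*/11, job_E:*/6}
Op 11: register job_F */12 -> active={job_B:*/11, job_E:*/6, job_F:*/12}
Final interval of job_B = 11
Next fire of job_B after T=210: (210//11+1)*11 = 220

Answer: interval=11 next_fire=220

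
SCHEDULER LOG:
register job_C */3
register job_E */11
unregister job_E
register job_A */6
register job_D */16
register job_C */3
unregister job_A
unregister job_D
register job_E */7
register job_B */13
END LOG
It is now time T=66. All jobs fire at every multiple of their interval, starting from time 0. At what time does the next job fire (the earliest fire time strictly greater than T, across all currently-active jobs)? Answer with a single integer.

Op 1: register job_C */3 -> active={job_C:*/3}
Op 2: register job_E */11 -> active={job_C:*/3, job_E:*/11}
Op 3: unregister job_E -> active={job_C:*/3}
Op 4: register job_A */6 -> active={job_A:*/6, job_C:*/3}
Op 5: register job_D */16 -> active={job_A:*/6, job_C:*/3, job_D:*/16}
Op 6: register job_C */3 -> active={job_A:*/6, job_C:*/3, job_D:*/16}
Op 7: unregister job_A -> active={job_C:*/3, job_D:*/16}
Op 8: unregister job_D -> active={job_C:*/3}
Op 9: register job_E */7 -> active={job_C:*/3, job_E:*/7}
Op 10: register job_B */13 -> active={job_B:*/13, job_C:*/3, job_E:*/7}
  job_B: interval 13, next fire after T=66 is 78
  job_C: interval 3, next fire after T=66 is 69
  job_E: interval 7, next fire after T=66 is 70
Earliest fire time = 69 (job job_C)

Answer: 69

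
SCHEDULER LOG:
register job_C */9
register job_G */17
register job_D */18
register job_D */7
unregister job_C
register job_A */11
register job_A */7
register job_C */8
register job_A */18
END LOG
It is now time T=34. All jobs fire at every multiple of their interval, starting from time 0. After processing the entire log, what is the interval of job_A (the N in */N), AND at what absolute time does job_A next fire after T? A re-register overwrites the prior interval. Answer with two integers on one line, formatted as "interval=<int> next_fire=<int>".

Answer: interval=18 next_fire=36

Derivation:
Op 1: register job_C */9 -> active={job_C:*/9}
Op 2: register job_G */17 -> active={job_C:*/9, job_G:*/17}
Op 3: register job_D */18 -> active={job_C:*/9, job_D:*/18, job_G:*/17}
Op 4: register job_D */7 -> active={job_C:*/9, job_D:*/7, job_G:*/17}
Op 5: unregister job_C -> active={job_D:*/7, job_G:*/17}
Op 6: register job_A */11 -> active={job_A:*/11, job_D:*/7, job_G:*/17}
Op 7: register job_A */7 -> active={job_A:*/7, job_D:*/7, job_G:*/17}
Op 8: register job_C */8 -> active={job_A:*/7, job_C:*/8, job_D:*/7, job_G:*/17}
Op 9: register job_A */18 -> active={job_A:*/18, job_C:*/8, job_D:*/7, job_G:*/17}
Final interval of job_A = 18
Next fire of job_A after T=34: (34//18+1)*18 = 36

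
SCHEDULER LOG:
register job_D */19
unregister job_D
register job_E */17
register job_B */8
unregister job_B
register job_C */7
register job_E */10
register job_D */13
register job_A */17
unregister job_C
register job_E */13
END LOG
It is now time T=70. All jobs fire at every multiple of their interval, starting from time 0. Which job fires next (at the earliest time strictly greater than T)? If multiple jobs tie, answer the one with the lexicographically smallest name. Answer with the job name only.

Answer: job_D

Derivation:
Op 1: register job_D */19 -> active={job_D:*/19}
Op 2: unregister job_D -> active={}
Op 3: register job_E */17 -> active={job_E:*/17}
Op 4: register job_B */8 -> active={job_B:*/8, job_E:*/17}
Op 5: unregister job_B -> active={job_E:*/17}
Op 6: register job_C */7 -> active={job_C:*/7, job_E:*/17}
Op 7: register job_E */10 -> active={job_C:*/7, job_E:*/10}
Op 8: register job_D */13 -> active={job_C:*/7, job_D:*/13, job_E:*/10}
Op 9: register job_A */17 -> active={job_A:*/17, job_C:*/7, job_D:*/13, job_E:*/10}
Op 10: unregister job_C -> active={job_A:*/17, job_D:*/13, job_E:*/10}
Op 11: register job_E */13 -> active={job_A:*/17, job_D:*/13, job_E:*/13}
  job_A: interval 17, next fire after T=70 is 85
  job_D: interval 13, next fire after T=70 is 78
  job_E: interval 13, next fire after T=70 is 78
Earliest = 78, winner (lex tiebreak) = job_D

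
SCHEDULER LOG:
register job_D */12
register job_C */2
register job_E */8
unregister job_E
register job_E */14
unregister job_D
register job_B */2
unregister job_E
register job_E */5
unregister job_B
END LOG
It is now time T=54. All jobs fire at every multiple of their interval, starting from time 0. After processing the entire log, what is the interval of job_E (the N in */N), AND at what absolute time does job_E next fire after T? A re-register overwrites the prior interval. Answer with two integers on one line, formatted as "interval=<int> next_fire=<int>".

Answer: interval=5 next_fire=55

Derivation:
Op 1: register job_D */12 -> active={job_D:*/12}
Op 2: register job_C */2 -> active={job_C:*/2, job_D:*/12}
Op 3: register job_E */8 -> active={job_C:*/2, job_D:*/12, job_E:*/8}
Op 4: unregister job_E -> active={job_C:*/2, job_D:*/12}
Op 5: register job_E */14 -> active={job_C:*/2, job_D:*/12, job_E:*/14}
Op 6: unregister job_D -> active={job_C:*/2, job_E:*/14}
Op 7: register job_B */2 -> active={job_B:*/2, job_C:*/2, job_E:*/14}
Op 8: unregister job_E -> active={job_B:*/2, job_C:*/2}
Op 9: register job_E */5 -> active={job_B:*/2, job_C:*/2, job_E:*/5}
Op 10: unregister job_B -> active={job_C:*/2, job_E:*/5}
Final interval of job_E = 5
Next fire of job_E after T=54: (54//5+1)*5 = 55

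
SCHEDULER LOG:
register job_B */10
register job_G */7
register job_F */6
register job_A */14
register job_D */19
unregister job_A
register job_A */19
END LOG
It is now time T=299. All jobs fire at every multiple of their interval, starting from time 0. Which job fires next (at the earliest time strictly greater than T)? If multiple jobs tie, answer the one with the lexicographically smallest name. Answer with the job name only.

Op 1: register job_B */10 -> active={job_B:*/10}
Op 2: register job_G */7 -> active={job_B:*/10, job_G:*/7}
Op 3: register job_F */6 -> active={job_B:*/10, job_F:*/6, job_G:*/7}
Op 4: register job_A */14 -> active={job_A:*/14, job_B:*/10, job_F:*/6, job_G:*/7}
Op 5: register job_D */19 -> active={job_A:*/14, job_B:*/10, job_D:*/19, job_F:*/6, job_G:*/7}
Op 6: unregister job_A -> active={job_B:*/10, job_D:*/19, job_F:*/6, job_G:*/7}
Op 7: register job_A */19 -> active={job_A:*/19, job_B:*/10, job_D:*/19, job_F:*/6, job_G:*/7}
  job_A: interval 19, next fire after T=299 is 304
  job_B: interval 10, next fire after T=299 is 300
  job_D: interval 19, next fire after T=299 is 304
  job_F: interval 6, next fire after T=299 is 300
  job_G: interval 7, next fire after T=299 is 301
Earliest = 300, winner (lex tiebreak) = job_B

Answer: job_B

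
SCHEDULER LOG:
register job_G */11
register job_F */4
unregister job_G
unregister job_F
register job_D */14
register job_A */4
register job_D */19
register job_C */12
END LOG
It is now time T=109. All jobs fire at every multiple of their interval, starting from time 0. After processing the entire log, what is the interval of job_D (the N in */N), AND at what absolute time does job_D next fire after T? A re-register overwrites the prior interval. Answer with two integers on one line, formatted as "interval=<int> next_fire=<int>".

Op 1: register job_G */11 -> active={job_G:*/11}
Op 2: register job_F */4 -> active={job_F:*/4, job_G:*/11}
Op 3: unregister job_G -> active={job_F:*/4}
Op 4: unregister job_F -> active={}
Op 5: register job_D */14 -> active={job_D:*/14}
Op 6: register job_A */4 -> active={job_A:*/4, job_D:*/14}
Op 7: register job_D */19 -> active={job_A:*/4, job_D:*/19}
Op 8: register job_C */12 -> active={job_A:*/4, job_C:*/12, job_D:*/19}
Final interval of job_D = 19
Next fire of job_D after T=109: (109//19+1)*19 = 114

Answer: interval=19 next_fire=114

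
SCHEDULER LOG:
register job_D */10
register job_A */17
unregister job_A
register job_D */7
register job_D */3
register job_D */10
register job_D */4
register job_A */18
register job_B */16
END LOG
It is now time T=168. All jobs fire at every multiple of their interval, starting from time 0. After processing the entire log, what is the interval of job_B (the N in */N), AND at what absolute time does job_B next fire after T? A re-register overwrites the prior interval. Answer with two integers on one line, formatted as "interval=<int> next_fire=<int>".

Answer: interval=16 next_fire=176

Derivation:
Op 1: register job_D */10 -> active={job_D:*/10}
Op 2: register job_A */17 -> active={job_A:*/17, job_D:*/10}
Op 3: unregister job_A -> active={job_D:*/10}
Op 4: register job_D */7 -> active={job_D:*/7}
Op 5: register job_D */3 -> active={job_D:*/3}
Op 6: register job_D */10 -> active={job_D:*/10}
Op 7: register job_D */4 -> active={job_D:*/4}
Op 8: register job_A */18 -> active={job_A:*/18, job_D:*/4}
Op 9: register job_B */16 -> active={job_A:*/18, job_B:*/16, job_D:*/4}
Final interval of job_B = 16
Next fire of job_B after T=168: (168//16+1)*16 = 176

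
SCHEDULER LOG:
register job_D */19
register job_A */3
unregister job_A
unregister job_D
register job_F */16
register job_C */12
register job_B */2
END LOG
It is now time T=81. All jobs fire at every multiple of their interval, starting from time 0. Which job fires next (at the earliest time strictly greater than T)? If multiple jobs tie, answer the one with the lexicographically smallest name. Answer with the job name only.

Op 1: register job_D */19 -> active={job_D:*/19}
Op 2: register job_A */3 -> active={job_A:*/3, job_D:*/19}
Op 3: unregister job_A -> active={job_D:*/19}
Op 4: unregister job_D -> active={}
Op 5: register job_F */16 -> active={job_F:*/16}
Op 6: register job_C */12 -> active={job_C:*/12, job_F:*/16}
Op 7: register job_B */2 -> active={job_B:*/2, job_C:*/12, job_F:*/16}
  job_B: interval 2, next fire after T=81 is 82
  job_C: interval 12, next fire after T=81 is 84
  job_F: interval 16, next fire after T=81 is 96
Earliest = 82, winner (lex tiebreak) = job_B

Answer: job_B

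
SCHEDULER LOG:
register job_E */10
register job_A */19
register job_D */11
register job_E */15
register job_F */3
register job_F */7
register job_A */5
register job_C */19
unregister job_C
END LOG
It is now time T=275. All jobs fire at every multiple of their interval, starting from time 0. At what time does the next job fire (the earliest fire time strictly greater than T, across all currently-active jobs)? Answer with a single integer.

Op 1: register job_E */10 -> active={job_E:*/10}
Op 2: register job_A */19 -> active={job_A:*/19, job_E:*/10}
Op 3: register job_D */11 -> active={job_A:*/19, job_D:*/11, job_E:*/10}
Op 4: register job_E */15 -> active={job_A:*/19, job_D:*/11, job_E:*/15}
Op 5: register job_F */3 -> active={job_A:*/19, job_D:*/11, job_E:*/15, job_F:*/3}
Op 6: register job_F */7 -> active={job_A:*/19, job_D:*/11, job_E:*/15, job_F:*/7}
Op 7: register job_A */5 -> active={job_A:*/5, job_D:*/11, job_E:*/15, job_F:*/7}
Op 8: register job_C */19 -> active={job_A:*/5, job_C:*/19, job_D:*/11, job_E:*/15, job_F:*/7}
Op 9: unregister job_C -> active={job_A:*/5, job_D:*/11, job_E:*/15, job_F:*/7}
  job_A: interval 5, next fire after T=275 is 280
  job_D: interval 11, next fire after T=275 is 286
  job_E: interval 15, next fire after T=275 is 285
  job_F: interval 7, next fire after T=275 is 280
Earliest fire time = 280 (job job_A)

Answer: 280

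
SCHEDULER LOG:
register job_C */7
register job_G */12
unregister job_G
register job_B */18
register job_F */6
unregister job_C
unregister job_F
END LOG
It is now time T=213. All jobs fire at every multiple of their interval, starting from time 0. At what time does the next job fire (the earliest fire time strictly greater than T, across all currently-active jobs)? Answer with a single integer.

Answer: 216

Derivation:
Op 1: register job_C */7 -> active={job_C:*/7}
Op 2: register job_G */12 -> active={job_C:*/7, job_G:*/12}
Op 3: unregister job_G -> active={job_C:*/7}
Op 4: register job_B */18 -> active={job_B:*/18, job_C:*/7}
Op 5: register job_F */6 -> active={job_B:*/18, job_C:*/7, job_F:*/6}
Op 6: unregister job_C -> active={job_B:*/18, job_F:*/6}
Op 7: unregister job_F -> active={job_B:*/18}
  job_B: interval 18, next fire after T=213 is 216
Earliest fire time = 216 (job job_B)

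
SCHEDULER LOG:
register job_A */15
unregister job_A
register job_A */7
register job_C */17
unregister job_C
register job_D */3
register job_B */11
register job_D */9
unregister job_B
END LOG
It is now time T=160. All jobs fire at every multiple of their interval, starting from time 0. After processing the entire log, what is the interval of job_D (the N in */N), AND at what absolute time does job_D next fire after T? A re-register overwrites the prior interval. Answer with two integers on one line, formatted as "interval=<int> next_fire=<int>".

Answer: interval=9 next_fire=162

Derivation:
Op 1: register job_A */15 -> active={job_A:*/15}
Op 2: unregister job_A -> active={}
Op 3: register job_A */7 -> active={job_A:*/7}
Op 4: register job_C */17 -> active={job_A:*/7, job_C:*/17}
Op 5: unregister job_C -> active={job_A:*/7}
Op 6: register job_D */3 -> active={job_A:*/7, job_D:*/3}
Op 7: register job_B */11 -> active={job_A:*/7, job_B:*/11, job_D:*/3}
Op 8: register job_D */9 -> active={job_A:*/7, job_B:*/11, job_D:*/9}
Op 9: unregister job_B -> active={job_A:*/7, job_D:*/9}
Final interval of job_D = 9
Next fire of job_D after T=160: (160//9+1)*9 = 162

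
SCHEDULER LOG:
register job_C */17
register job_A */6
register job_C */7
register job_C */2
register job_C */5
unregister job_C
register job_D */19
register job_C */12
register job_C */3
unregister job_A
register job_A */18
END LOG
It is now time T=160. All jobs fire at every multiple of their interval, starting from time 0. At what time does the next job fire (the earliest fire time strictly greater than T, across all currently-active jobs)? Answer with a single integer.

Answer: 162

Derivation:
Op 1: register job_C */17 -> active={job_C:*/17}
Op 2: register job_A */6 -> active={job_A:*/6, job_C:*/17}
Op 3: register job_C */7 -> active={job_A:*/6, job_C:*/7}
Op 4: register job_C */2 -> active={job_A:*/6, job_C:*/2}
Op 5: register job_C */5 -> active={job_A:*/6, job_C:*/5}
Op 6: unregister job_C -> active={job_A:*/6}
Op 7: register job_D */19 -> active={job_A:*/6, job_D:*/19}
Op 8: register job_C */12 -> active={job_A:*/6, job_C:*/12, job_D:*/19}
Op 9: register job_C */3 -> active={job_A:*/6, job_C:*/3, job_D:*/19}
Op 10: unregister job_A -> active={job_C:*/3, job_D:*/19}
Op 11: register job_A */18 -> active={job_A:*/18, job_C:*/3, job_D:*/19}
  job_A: interval 18, next fire after T=160 is 162
  job_C: interval 3, next fire after T=160 is 162
  job_D: interval 19, next fire after T=160 is 171
Earliest fire time = 162 (job job_A)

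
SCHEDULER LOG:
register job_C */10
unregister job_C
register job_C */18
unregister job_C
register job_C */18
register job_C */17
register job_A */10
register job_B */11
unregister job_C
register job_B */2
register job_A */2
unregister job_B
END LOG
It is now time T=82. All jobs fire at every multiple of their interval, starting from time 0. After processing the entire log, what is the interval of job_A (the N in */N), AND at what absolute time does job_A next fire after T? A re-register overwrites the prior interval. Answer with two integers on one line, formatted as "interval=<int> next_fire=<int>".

Answer: interval=2 next_fire=84

Derivation:
Op 1: register job_C */10 -> active={job_C:*/10}
Op 2: unregister job_C -> active={}
Op 3: register job_C */18 -> active={job_C:*/18}
Op 4: unregister job_C -> active={}
Op 5: register job_C */18 -> active={job_C:*/18}
Op 6: register job_C */17 -> active={job_C:*/17}
Op 7: register job_A */10 -> active={job_A:*/10, job_C:*/17}
Op 8: register job_B */11 -> active={job_A:*/10, job_B:*/11, job_C:*/17}
Op 9: unregister job_C -> active={job_A:*/10, job_B:*/11}
Op 10: register job_B */2 -> active={job_A:*/10, job_B:*/2}
Op 11: register job_A */2 -> active={job_A:*/2, job_B:*/2}
Op 12: unregister job_B -> active={job_A:*/2}
Final interval of job_A = 2
Next fire of job_A after T=82: (82//2+1)*2 = 84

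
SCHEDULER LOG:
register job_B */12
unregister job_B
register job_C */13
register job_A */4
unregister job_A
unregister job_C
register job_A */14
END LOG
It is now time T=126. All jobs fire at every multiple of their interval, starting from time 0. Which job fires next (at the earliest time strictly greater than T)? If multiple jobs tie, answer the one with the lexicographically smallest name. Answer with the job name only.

Op 1: register job_B */12 -> active={job_B:*/12}
Op 2: unregister job_B -> active={}
Op 3: register job_C */13 -> active={job_C:*/13}
Op 4: register job_A */4 -> active={job_A:*/4, job_C:*/13}
Op 5: unregister job_A -> active={job_C:*/13}
Op 6: unregister job_C -> active={}
Op 7: register job_A */14 -> active={job_A:*/14}
  job_A: interval 14, next fire after T=126 is 140
Earliest = 140, winner (lex tiebreak) = job_A

Answer: job_A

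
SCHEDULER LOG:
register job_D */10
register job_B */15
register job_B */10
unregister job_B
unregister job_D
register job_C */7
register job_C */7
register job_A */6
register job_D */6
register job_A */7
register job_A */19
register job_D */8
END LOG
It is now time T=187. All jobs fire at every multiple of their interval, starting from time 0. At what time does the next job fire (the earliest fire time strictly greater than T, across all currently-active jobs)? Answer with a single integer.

Op 1: register job_D */10 -> active={job_D:*/10}
Op 2: register job_B */15 -> active={job_B:*/15, job_D:*/10}
Op 3: register job_B */10 -> active={job_B:*/10, job_D:*/10}
Op 4: unregister job_B -> active={job_D:*/10}
Op 5: unregister job_D -> active={}
Op 6: register job_C */7 -> active={job_C:*/7}
Op 7: register job_C */7 -> active={job_C:*/7}
Op 8: register job_A */6 -> active={job_A:*/6, job_C:*/7}
Op 9: register job_D */6 -> active={job_A:*/6, job_C:*/7, job_D:*/6}
Op 10: register job_A */7 -> active={job_A:*/7, job_C:*/7, job_D:*/6}
Op 11: register job_A */19 -> active={job_A:*/19, job_C:*/7, job_D:*/6}
Op 12: register job_D */8 -> active={job_A:*/19, job_C:*/7, job_D:*/8}
  job_A: interval 19, next fire after T=187 is 190
  job_C: interval 7, next fire after T=187 is 189
  job_D: interval 8, next fire after T=187 is 192
Earliest fire time = 189 (job job_C)

Answer: 189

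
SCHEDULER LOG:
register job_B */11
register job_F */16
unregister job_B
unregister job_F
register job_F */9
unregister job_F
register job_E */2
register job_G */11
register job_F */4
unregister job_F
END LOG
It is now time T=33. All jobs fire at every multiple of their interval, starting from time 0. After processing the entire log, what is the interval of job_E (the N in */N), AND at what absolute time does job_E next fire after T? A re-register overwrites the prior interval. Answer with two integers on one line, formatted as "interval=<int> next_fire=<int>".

Answer: interval=2 next_fire=34

Derivation:
Op 1: register job_B */11 -> active={job_B:*/11}
Op 2: register job_F */16 -> active={job_B:*/11, job_F:*/16}
Op 3: unregister job_B -> active={job_F:*/16}
Op 4: unregister job_F -> active={}
Op 5: register job_F */9 -> active={job_F:*/9}
Op 6: unregister job_F -> active={}
Op 7: register job_E */2 -> active={job_E:*/2}
Op 8: register job_G */11 -> active={job_E:*/2, job_G:*/11}
Op 9: register job_F */4 -> active={job_E:*/2, job_F:*/4, job_G:*/11}
Op 10: unregister job_F -> active={job_E:*/2, job_G:*/11}
Final interval of job_E = 2
Next fire of job_E after T=33: (33//2+1)*2 = 34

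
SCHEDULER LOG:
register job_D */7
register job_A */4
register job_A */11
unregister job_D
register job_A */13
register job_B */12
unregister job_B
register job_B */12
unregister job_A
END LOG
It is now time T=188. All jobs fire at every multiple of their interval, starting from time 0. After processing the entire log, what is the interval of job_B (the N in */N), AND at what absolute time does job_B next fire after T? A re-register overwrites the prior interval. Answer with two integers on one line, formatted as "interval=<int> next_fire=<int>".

Op 1: register job_D */7 -> active={job_D:*/7}
Op 2: register job_A */4 -> active={job_A:*/4, job_D:*/7}
Op 3: register job_A */11 -> active={job_A:*/11, job_D:*/7}
Op 4: unregister job_D -> active={job_A:*/11}
Op 5: register job_A */13 -> active={job_A:*/13}
Op 6: register job_B */12 -> active={job_A:*/13, job_B:*/12}
Op 7: unregister job_B -> active={job_A:*/13}
Op 8: register job_B */12 -> active={job_A:*/13, job_B:*/12}
Op 9: unregister job_A -> active={job_B:*/12}
Final interval of job_B = 12
Next fire of job_B after T=188: (188//12+1)*12 = 192

Answer: interval=12 next_fire=192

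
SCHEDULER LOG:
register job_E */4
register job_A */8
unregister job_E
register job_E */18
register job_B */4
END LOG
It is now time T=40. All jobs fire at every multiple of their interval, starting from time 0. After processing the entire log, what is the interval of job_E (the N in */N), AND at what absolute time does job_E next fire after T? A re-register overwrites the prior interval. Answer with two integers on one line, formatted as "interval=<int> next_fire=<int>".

Answer: interval=18 next_fire=54

Derivation:
Op 1: register job_E */4 -> active={job_E:*/4}
Op 2: register job_A */8 -> active={job_A:*/8, job_E:*/4}
Op 3: unregister job_E -> active={job_A:*/8}
Op 4: register job_E */18 -> active={job_A:*/8, job_E:*/18}
Op 5: register job_B */4 -> active={job_A:*/8, job_B:*/4, job_E:*/18}
Final interval of job_E = 18
Next fire of job_E after T=40: (40//18+1)*18 = 54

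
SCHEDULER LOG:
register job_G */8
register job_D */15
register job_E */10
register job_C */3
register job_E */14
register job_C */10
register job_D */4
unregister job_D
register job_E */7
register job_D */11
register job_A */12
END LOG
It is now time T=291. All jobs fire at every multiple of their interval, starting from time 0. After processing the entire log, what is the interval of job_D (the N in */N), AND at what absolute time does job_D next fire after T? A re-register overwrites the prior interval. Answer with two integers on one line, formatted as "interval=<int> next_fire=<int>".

Op 1: register job_G */8 -> active={job_G:*/8}
Op 2: register job_D */15 -> active={job_D:*/15, job_G:*/8}
Op 3: register job_E */10 -> active={job_D:*/15, job_E:*/10, job_G:*/8}
Op 4: register job_C */3 -> active={job_C:*/3, job_D:*/15, job_E:*/10, job_G:*/8}
Op 5: register job_E */14 -> active={job_C:*/3, job_D:*/15, job_E:*/14, job_G:*/8}
Op 6: register job_C */10 -> active={job_C:*/10, job_D:*/15, job_E:*/14, job_G:*/8}
Op 7: register job_D */4 -> active={job_C:*/10, job_D:*/4, job_E:*/14, job_G:*/8}
Op 8: unregister job_D -> active={job_C:*/10, job_E:*/14, job_G:*/8}
Op 9: register job_E */7 -> active={job_C:*/10, job_E:*/7, job_G:*/8}
Op 10: register job_D */11 -> active={job_C:*/10, job_D:*/11, job_E:*/7, job_G:*/8}
Op 11: register job_A */12 -> active={job_A:*/12, job_C:*/10, job_D:*/11, job_E:*/7, job_G:*/8}
Final interval of job_D = 11
Next fire of job_D after T=291: (291//11+1)*11 = 297

Answer: interval=11 next_fire=297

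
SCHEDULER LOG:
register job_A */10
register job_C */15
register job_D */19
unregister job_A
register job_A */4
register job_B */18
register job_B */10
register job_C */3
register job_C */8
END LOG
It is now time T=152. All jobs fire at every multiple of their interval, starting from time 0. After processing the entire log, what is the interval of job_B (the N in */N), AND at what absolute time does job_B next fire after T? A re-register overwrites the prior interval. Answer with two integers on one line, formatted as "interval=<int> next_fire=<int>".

Op 1: register job_A */10 -> active={job_A:*/10}
Op 2: register job_C */15 -> active={job_A:*/10, job_C:*/15}
Op 3: register job_D */19 -> active={job_A:*/10, job_C:*/15, job_D:*/19}
Op 4: unregister job_A -> active={job_C:*/15, job_D:*/19}
Op 5: register job_A */4 -> active={job_A:*/4, job_C:*/15, job_D:*/19}
Op 6: register job_B */18 -> active={job_A:*/4, job_B:*/18, job_C:*/15, job_D:*/19}
Op 7: register job_B */10 -> active={job_A:*/4, job_B:*/10, job_C:*/15, job_D:*/19}
Op 8: register job_C */3 -> active={job_A:*/4, job_B:*/10, job_C:*/3, job_D:*/19}
Op 9: register job_C */8 -> active={job_A:*/4, job_B:*/10, job_C:*/8, job_D:*/19}
Final interval of job_B = 10
Next fire of job_B after T=152: (152//10+1)*10 = 160

Answer: interval=10 next_fire=160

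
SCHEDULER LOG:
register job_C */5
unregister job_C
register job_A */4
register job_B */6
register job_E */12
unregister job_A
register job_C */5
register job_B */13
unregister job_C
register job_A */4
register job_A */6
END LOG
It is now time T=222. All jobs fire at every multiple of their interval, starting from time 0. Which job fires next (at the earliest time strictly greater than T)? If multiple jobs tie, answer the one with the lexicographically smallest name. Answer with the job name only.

Answer: job_A

Derivation:
Op 1: register job_C */5 -> active={job_C:*/5}
Op 2: unregister job_C -> active={}
Op 3: register job_A */4 -> active={job_A:*/4}
Op 4: register job_B */6 -> active={job_A:*/4, job_B:*/6}
Op 5: register job_E */12 -> active={job_A:*/4, job_B:*/6, job_E:*/12}
Op 6: unregister job_A -> active={job_B:*/6, job_E:*/12}
Op 7: register job_C */5 -> active={job_B:*/6, job_C:*/5, job_E:*/12}
Op 8: register job_B */13 -> active={job_B:*/13, job_C:*/5, job_E:*/12}
Op 9: unregister job_C -> active={job_B:*/13, job_E:*/12}
Op 10: register job_A */4 -> active={job_A:*/4, job_B:*/13, job_E:*/12}
Op 11: register job_A */6 -> active={job_A:*/6, job_B:*/13, job_E:*/12}
  job_A: interval 6, next fire after T=222 is 228
  job_B: interval 13, next fire after T=222 is 234
  job_E: interval 12, next fire after T=222 is 228
Earliest = 228, winner (lex tiebreak) = job_A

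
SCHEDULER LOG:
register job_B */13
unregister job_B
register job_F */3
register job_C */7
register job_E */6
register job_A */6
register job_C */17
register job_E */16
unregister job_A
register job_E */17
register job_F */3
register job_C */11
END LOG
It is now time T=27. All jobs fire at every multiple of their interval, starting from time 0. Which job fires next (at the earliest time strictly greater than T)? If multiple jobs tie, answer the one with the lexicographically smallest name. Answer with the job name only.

Op 1: register job_B */13 -> active={job_B:*/13}
Op 2: unregister job_B -> active={}
Op 3: register job_F */3 -> active={job_F:*/3}
Op 4: register job_C */7 -> active={job_C:*/7, job_F:*/3}
Op 5: register job_E */6 -> active={job_C:*/7, job_E:*/6, job_F:*/3}
Op 6: register job_A */6 -> active={job_A:*/6, job_C:*/7, job_E:*/6, job_F:*/3}
Op 7: register job_C */17 -> active={job_A:*/6, job_C:*/17, job_E:*/6, job_F:*/3}
Op 8: register job_E */16 -> active={job_A:*/6, job_C:*/17, job_E:*/16, job_F:*/3}
Op 9: unregister job_A -> active={job_C:*/17, job_E:*/16, job_F:*/3}
Op 10: register job_E */17 -> active={job_C:*/17, job_E:*/17, job_F:*/3}
Op 11: register job_F */3 -> active={job_C:*/17, job_E:*/17, job_F:*/3}
Op 12: register job_C */11 -> active={job_C:*/11, job_E:*/17, job_F:*/3}
  job_C: interval 11, next fire after T=27 is 33
  job_E: interval 17, next fire after T=27 is 34
  job_F: interval 3, next fire after T=27 is 30
Earliest = 30, winner (lex tiebreak) = job_F

Answer: job_F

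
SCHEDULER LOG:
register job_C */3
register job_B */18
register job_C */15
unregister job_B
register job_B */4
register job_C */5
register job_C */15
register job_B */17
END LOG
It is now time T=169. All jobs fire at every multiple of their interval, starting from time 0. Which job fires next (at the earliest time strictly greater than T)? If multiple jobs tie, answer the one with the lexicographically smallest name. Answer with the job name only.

Answer: job_B

Derivation:
Op 1: register job_C */3 -> active={job_C:*/3}
Op 2: register job_B */18 -> active={job_B:*/18, job_C:*/3}
Op 3: register job_C */15 -> active={job_B:*/18, job_C:*/15}
Op 4: unregister job_B -> active={job_C:*/15}
Op 5: register job_B */4 -> active={job_B:*/4, job_C:*/15}
Op 6: register job_C */5 -> active={job_B:*/4, job_C:*/5}
Op 7: register job_C */15 -> active={job_B:*/4, job_C:*/15}
Op 8: register job_B */17 -> active={job_B:*/17, job_C:*/15}
  job_B: interval 17, next fire after T=169 is 170
  job_C: interval 15, next fire after T=169 is 180
Earliest = 170, winner (lex tiebreak) = job_B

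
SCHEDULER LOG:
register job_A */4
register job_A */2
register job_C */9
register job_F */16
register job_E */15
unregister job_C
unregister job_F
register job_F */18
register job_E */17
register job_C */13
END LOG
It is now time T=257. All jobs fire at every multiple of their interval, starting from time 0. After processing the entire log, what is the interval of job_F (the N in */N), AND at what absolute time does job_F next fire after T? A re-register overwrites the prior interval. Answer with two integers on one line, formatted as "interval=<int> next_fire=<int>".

Op 1: register job_A */4 -> active={job_A:*/4}
Op 2: register job_A */2 -> active={job_A:*/2}
Op 3: register job_C */9 -> active={job_A:*/2, job_C:*/9}
Op 4: register job_F */16 -> active={job_A:*/2, job_C:*/9, job_F:*/16}
Op 5: register job_E */15 -> active={job_A:*/2, job_C:*/9, job_E:*/15, job_F:*/16}
Op 6: unregister job_C -> active={job_A:*/2, job_E:*/15, job_F:*/16}
Op 7: unregister job_F -> active={job_A:*/2, job_E:*/15}
Op 8: register job_F */18 -> active={job_A:*/2, job_E:*/15, job_F:*/18}
Op 9: register job_E */17 -> active={job_A:*/2, job_E:*/17, job_F:*/18}
Op 10: register job_C */13 -> active={job_A:*/2, job_C:*/13, job_E:*/17, job_F:*/18}
Final interval of job_F = 18
Next fire of job_F after T=257: (257//18+1)*18 = 270

Answer: interval=18 next_fire=270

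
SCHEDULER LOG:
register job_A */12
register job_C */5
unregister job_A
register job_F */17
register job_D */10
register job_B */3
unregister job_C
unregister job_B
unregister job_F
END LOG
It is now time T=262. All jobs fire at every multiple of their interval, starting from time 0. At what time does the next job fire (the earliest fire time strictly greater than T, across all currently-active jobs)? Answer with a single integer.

Op 1: register job_A */12 -> active={job_A:*/12}
Op 2: register job_C */5 -> active={job_A:*/12, job_C:*/5}
Op 3: unregister job_A -> active={job_C:*/5}
Op 4: register job_F */17 -> active={job_C:*/5, job_F:*/17}
Op 5: register job_D */10 -> active={job_C:*/5, job_D:*/10, job_F:*/17}
Op 6: register job_B */3 -> active={job_B:*/3, job_C:*/5, job_D:*/10, job_F:*/17}
Op 7: unregister job_C -> active={job_B:*/3, job_D:*/10, job_F:*/17}
Op 8: unregister job_B -> active={job_D:*/10, job_F:*/17}
Op 9: unregister job_F -> active={job_D:*/10}
  job_D: interval 10, next fire after T=262 is 270
Earliest fire time = 270 (job job_D)

Answer: 270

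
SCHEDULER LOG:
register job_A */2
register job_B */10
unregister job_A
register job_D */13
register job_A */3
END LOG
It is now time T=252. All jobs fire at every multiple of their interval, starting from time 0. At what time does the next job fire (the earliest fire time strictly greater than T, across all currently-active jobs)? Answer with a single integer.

Answer: 255

Derivation:
Op 1: register job_A */2 -> active={job_A:*/2}
Op 2: register job_B */10 -> active={job_A:*/2, job_B:*/10}
Op 3: unregister job_A -> active={job_B:*/10}
Op 4: register job_D */13 -> active={job_B:*/10, job_D:*/13}
Op 5: register job_A */3 -> active={job_A:*/3, job_B:*/10, job_D:*/13}
  job_A: interval 3, next fire after T=252 is 255
  job_B: interval 10, next fire after T=252 is 260
  job_D: interval 13, next fire after T=252 is 260
Earliest fire time = 255 (job job_A)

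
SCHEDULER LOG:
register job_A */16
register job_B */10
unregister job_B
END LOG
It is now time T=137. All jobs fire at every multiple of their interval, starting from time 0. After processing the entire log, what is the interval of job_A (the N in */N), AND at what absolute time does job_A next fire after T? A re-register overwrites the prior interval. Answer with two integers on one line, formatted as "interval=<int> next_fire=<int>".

Op 1: register job_A */16 -> active={job_A:*/16}
Op 2: register job_B */10 -> active={job_A:*/16, job_B:*/10}
Op 3: unregister job_B -> active={job_A:*/16}
Final interval of job_A = 16
Next fire of job_A after T=137: (137//16+1)*16 = 144

Answer: interval=16 next_fire=144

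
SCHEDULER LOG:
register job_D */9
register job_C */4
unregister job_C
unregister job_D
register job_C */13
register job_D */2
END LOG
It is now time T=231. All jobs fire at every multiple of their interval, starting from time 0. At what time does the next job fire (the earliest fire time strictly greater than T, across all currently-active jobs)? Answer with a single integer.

Op 1: register job_D */9 -> active={job_D:*/9}
Op 2: register job_C */4 -> active={job_C:*/4, job_D:*/9}
Op 3: unregister job_C -> active={job_D:*/9}
Op 4: unregister job_D -> active={}
Op 5: register job_C */13 -> active={job_C:*/13}
Op 6: register job_D */2 -> active={job_C:*/13, job_D:*/2}
  job_C: interval 13, next fire after T=231 is 234
  job_D: interval 2, next fire after T=231 is 232
Earliest fire time = 232 (job job_D)

Answer: 232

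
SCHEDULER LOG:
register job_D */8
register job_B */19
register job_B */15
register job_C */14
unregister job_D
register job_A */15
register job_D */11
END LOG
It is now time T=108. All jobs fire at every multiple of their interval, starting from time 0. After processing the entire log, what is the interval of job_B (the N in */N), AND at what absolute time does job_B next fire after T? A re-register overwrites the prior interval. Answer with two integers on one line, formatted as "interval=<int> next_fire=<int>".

Op 1: register job_D */8 -> active={job_D:*/8}
Op 2: register job_B */19 -> active={job_B:*/19, job_D:*/8}
Op 3: register job_B */15 -> active={job_B:*/15, job_D:*/8}
Op 4: register job_C */14 -> active={job_B:*/15, job_C:*/14, job_D:*/8}
Op 5: unregister job_D -> active={job_B:*/15, job_C:*/14}
Op 6: register job_A */15 -> active={job_A:*/15, job_B:*/15, job_C:*/14}
Op 7: register job_D */11 -> active={job_A:*/15, job_B:*/15, job_C:*/14, job_D:*/11}
Final interval of job_B = 15
Next fire of job_B after T=108: (108//15+1)*15 = 120

Answer: interval=15 next_fire=120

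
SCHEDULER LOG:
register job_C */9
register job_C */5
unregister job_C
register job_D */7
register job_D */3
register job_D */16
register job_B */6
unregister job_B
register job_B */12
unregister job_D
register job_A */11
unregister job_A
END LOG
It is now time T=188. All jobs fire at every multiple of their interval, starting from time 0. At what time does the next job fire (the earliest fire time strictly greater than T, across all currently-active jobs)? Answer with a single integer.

Answer: 192

Derivation:
Op 1: register job_C */9 -> active={job_C:*/9}
Op 2: register job_C */5 -> active={job_C:*/5}
Op 3: unregister job_C -> active={}
Op 4: register job_D */7 -> active={job_D:*/7}
Op 5: register job_D */3 -> active={job_D:*/3}
Op 6: register job_D */16 -> active={job_D:*/16}
Op 7: register job_B */6 -> active={job_B:*/6, job_D:*/16}
Op 8: unregister job_B -> active={job_D:*/16}
Op 9: register job_B */12 -> active={job_B:*/12, job_D:*/16}
Op 10: unregister job_D -> active={job_B:*/12}
Op 11: register job_A */11 -> active={job_A:*/11, job_B:*/12}
Op 12: unregister job_A -> active={job_B:*/12}
  job_B: interval 12, next fire after T=188 is 192
Earliest fire time = 192 (job job_B)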